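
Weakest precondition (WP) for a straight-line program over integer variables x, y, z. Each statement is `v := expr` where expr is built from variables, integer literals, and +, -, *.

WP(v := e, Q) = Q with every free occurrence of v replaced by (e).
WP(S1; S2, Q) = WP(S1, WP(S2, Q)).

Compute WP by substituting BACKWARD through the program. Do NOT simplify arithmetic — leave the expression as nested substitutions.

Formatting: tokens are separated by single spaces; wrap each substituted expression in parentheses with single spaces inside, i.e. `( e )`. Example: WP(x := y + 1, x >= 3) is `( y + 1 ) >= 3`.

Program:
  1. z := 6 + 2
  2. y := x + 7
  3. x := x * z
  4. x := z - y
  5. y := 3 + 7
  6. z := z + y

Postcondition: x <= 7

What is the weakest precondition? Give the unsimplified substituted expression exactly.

Answer: ( ( 6 + 2 ) - ( x + 7 ) ) <= 7

Derivation:
post: x <= 7
stmt 6: z := z + y  -- replace 0 occurrence(s) of z with (z + y)
  => x <= 7
stmt 5: y := 3 + 7  -- replace 0 occurrence(s) of y with (3 + 7)
  => x <= 7
stmt 4: x := z - y  -- replace 1 occurrence(s) of x with (z - y)
  => ( z - y ) <= 7
stmt 3: x := x * z  -- replace 0 occurrence(s) of x with (x * z)
  => ( z - y ) <= 7
stmt 2: y := x + 7  -- replace 1 occurrence(s) of y with (x + 7)
  => ( z - ( x + 7 ) ) <= 7
stmt 1: z := 6 + 2  -- replace 1 occurrence(s) of z with (6 + 2)
  => ( ( 6 + 2 ) - ( x + 7 ) ) <= 7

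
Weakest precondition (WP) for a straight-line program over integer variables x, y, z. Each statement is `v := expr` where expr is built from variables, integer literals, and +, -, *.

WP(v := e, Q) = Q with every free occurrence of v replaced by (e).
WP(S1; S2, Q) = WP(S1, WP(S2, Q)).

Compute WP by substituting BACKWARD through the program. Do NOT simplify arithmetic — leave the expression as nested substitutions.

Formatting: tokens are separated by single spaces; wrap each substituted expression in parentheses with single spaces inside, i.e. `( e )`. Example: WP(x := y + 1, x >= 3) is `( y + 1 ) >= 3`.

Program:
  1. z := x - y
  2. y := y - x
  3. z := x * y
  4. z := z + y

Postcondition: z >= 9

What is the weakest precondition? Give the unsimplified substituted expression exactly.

Answer: ( ( x * ( y - x ) ) + ( y - x ) ) >= 9

Derivation:
post: z >= 9
stmt 4: z := z + y  -- replace 1 occurrence(s) of z with (z + y)
  => ( z + y ) >= 9
stmt 3: z := x * y  -- replace 1 occurrence(s) of z with (x * y)
  => ( ( x * y ) + y ) >= 9
stmt 2: y := y - x  -- replace 2 occurrence(s) of y with (y - x)
  => ( ( x * ( y - x ) ) + ( y - x ) ) >= 9
stmt 1: z := x - y  -- replace 0 occurrence(s) of z with (x - y)
  => ( ( x * ( y - x ) ) + ( y - x ) ) >= 9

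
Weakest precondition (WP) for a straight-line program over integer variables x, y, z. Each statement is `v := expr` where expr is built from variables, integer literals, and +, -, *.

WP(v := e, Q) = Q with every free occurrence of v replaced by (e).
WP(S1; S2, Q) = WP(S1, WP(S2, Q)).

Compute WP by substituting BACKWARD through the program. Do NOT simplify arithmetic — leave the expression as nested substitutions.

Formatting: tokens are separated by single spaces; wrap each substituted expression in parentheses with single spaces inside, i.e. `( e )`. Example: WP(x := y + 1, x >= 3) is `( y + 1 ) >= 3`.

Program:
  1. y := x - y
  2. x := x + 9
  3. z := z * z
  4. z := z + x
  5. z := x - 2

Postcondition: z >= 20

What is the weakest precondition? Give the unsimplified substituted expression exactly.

Answer: ( ( x + 9 ) - 2 ) >= 20

Derivation:
post: z >= 20
stmt 5: z := x - 2  -- replace 1 occurrence(s) of z with (x - 2)
  => ( x - 2 ) >= 20
stmt 4: z := z + x  -- replace 0 occurrence(s) of z with (z + x)
  => ( x - 2 ) >= 20
stmt 3: z := z * z  -- replace 0 occurrence(s) of z with (z * z)
  => ( x - 2 ) >= 20
stmt 2: x := x + 9  -- replace 1 occurrence(s) of x with (x + 9)
  => ( ( x + 9 ) - 2 ) >= 20
stmt 1: y := x - y  -- replace 0 occurrence(s) of y with (x - y)
  => ( ( x + 9 ) - 2 ) >= 20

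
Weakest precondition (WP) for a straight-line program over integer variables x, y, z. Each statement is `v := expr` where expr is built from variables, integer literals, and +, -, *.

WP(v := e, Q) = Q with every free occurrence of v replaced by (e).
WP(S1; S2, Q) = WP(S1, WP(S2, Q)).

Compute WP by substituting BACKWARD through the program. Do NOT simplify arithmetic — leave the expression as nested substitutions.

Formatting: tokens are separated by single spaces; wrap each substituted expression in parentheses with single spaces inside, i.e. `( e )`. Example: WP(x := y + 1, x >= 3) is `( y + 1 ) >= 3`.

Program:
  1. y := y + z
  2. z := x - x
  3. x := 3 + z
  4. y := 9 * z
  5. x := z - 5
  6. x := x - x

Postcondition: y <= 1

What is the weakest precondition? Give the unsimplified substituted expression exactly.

post: y <= 1
stmt 6: x := x - x  -- replace 0 occurrence(s) of x with (x - x)
  => y <= 1
stmt 5: x := z - 5  -- replace 0 occurrence(s) of x with (z - 5)
  => y <= 1
stmt 4: y := 9 * z  -- replace 1 occurrence(s) of y with (9 * z)
  => ( 9 * z ) <= 1
stmt 3: x := 3 + z  -- replace 0 occurrence(s) of x with (3 + z)
  => ( 9 * z ) <= 1
stmt 2: z := x - x  -- replace 1 occurrence(s) of z with (x - x)
  => ( 9 * ( x - x ) ) <= 1
stmt 1: y := y + z  -- replace 0 occurrence(s) of y with (y + z)
  => ( 9 * ( x - x ) ) <= 1

Answer: ( 9 * ( x - x ) ) <= 1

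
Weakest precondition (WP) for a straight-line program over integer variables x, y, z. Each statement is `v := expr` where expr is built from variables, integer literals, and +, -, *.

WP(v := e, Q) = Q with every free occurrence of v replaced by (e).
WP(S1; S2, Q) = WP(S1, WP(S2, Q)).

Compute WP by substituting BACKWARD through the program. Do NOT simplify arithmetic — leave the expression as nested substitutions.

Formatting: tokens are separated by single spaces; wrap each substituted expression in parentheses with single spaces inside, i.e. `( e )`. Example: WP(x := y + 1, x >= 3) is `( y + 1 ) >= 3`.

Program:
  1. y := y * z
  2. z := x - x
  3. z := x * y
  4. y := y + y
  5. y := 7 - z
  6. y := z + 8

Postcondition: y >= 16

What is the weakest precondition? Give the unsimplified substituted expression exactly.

Answer: ( ( x * ( y * z ) ) + 8 ) >= 16

Derivation:
post: y >= 16
stmt 6: y := z + 8  -- replace 1 occurrence(s) of y with (z + 8)
  => ( z + 8 ) >= 16
stmt 5: y := 7 - z  -- replace 0 occurrence(s) of y with (7 - z)
  => ( z + 8 ) >= 16
stmt 4: y := y + y  -- replace 0 occurrence(s) of y with (y + y)
  => ( z + 8 ) >= 16
stmt 3: z := x * y  -- replace 1 occurrence(s) of z with (x * y)
  => ( ( x * y ) + 8 ) >= 16
stmt 2: z := x - x  -- replace 0 occurrence(s) of z with (x - x)
  => ( ( x * y ) + 8 ) >= 16
stmt 1: y := y * z  -- replace 1 occurrence(s) of y with (y * z)
  => ( ( x * ( y * z ) ) + 8 ) >= 16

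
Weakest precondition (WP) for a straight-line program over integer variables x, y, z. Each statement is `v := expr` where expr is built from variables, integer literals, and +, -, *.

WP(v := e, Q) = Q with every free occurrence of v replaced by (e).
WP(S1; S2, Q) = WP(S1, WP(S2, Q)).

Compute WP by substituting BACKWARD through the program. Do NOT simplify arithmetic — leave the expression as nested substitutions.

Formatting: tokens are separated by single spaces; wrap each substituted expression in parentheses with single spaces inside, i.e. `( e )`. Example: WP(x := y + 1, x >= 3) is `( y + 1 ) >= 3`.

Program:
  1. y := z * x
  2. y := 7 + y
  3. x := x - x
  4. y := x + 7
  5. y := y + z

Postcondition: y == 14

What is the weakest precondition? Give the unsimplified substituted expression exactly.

post: y == 14
stmt 5: y := y + z  -- replace 1 occurrence(s) of y with (y + z)
  => ( y + z ) == 14
stmt 4: y := x + 7  -- replace 1 occurrence(s) of y with (x + 7)
  => ( ( x + 7 ) + z ) == 14
stmt 3: x := x - x  -- replace 1 occurrence(s) of x with (x - x)
  => ( ( ( x - x ) + 7 ) + z ) == 14
stmt 2: y := 7 + y  -- replace 0 occurrence(s) of y with (7 + y)
  => ( ( ( x - x ) + 7 ) + z ) == 14
stmt 1: y := z * x  -- replace 0 occurrence(s) of y with (z * x)
  => ( ( ( x - x ) + 7 ) + z ) == 14

Answer: ( ( ( x - x ) + 7 ) + z ) == 14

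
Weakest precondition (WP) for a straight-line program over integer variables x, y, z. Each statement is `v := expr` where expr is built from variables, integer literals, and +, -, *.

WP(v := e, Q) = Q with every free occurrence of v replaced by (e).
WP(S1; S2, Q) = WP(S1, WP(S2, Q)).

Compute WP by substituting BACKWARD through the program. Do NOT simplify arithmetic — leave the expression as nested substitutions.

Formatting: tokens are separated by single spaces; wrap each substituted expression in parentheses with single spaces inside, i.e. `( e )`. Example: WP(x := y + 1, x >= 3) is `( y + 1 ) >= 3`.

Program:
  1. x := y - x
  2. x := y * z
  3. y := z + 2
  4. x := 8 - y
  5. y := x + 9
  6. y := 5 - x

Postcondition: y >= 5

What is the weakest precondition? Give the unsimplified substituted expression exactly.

Answer: ( 5 - ( 8 - ( z + 2 ) ) ) >= 5

Derivation:
post: y >= 5
stmt 6: y := 5 - x  -- replace 1 occurrence(s) of y with (5 - x)
  => ( 5 - x ) >= 5
stmt 5: y := x + 9  -- replace 0 occurrence(s) of y with (x + 9)
  => ( 5 - x ) >= 5
stmt 4: x := 8 - y  -- replace 1 occurrence(s) of x with (8 - y)
  => ( 5 - ( 8 - y ) ) >= 5
stmt 3: y := z + 2  -- replace 1 occurrence(s) of y with (z + 2)
  => ( 5 - ( 8 - ( z + 2 ) ) ) >= 5
stmt 2: x := y * z  -- replace 0 occurrence(s) of x with (y * z)
  => ( 5 - ( 8 - ( z + 2 ) ) ) >= 5
stmt 1: x := y - x  -- replace 0 occurrence(s) of x with (y - x)
  => ( 5 - ( 8 - ( z + 2 ) ) ) >= 5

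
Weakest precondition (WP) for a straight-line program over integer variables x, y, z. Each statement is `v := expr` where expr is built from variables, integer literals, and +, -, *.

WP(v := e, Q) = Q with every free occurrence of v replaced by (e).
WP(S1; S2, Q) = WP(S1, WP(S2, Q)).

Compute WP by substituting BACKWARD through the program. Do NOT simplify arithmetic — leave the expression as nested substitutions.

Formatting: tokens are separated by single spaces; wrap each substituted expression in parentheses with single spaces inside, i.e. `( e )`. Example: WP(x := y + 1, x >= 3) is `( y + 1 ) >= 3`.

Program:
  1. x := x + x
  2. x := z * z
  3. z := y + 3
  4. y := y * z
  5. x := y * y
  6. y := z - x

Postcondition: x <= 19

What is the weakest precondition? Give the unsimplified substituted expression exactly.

post: x <= 19
stmt 6: y := z - x  -- replace 0 occurrence(s) of y with (z - x)
  => x <= 19
stmt 5: x := y * y  -- replace 1 occurrence(s) of x with (y * y)
  => ( y * y ) <= 19
stmt 4: y := y * z  -- replace 2 occurrence(s) of y with (y * z)
  => ( ( y * z ) * ( y * z ) ) <= 19
stmt 3: z := y + 3  -- replace 2 occurrence(s) of z with (y + 3)
  => ( ( y * ( y + 3 ) ) * ( y * ( y + 3 ) ) ) <= 19
stmt 2: x := z * z  -- replace 0 occurrence(s) of x with (z * z)
  => ( ( y * ( y + 3 ) ) * ( y * ( y + 3 ) ) ) <= 19
stmt 1: x := x + x  -- replace 0 occurrence(s) of x with (x + x)
  => ( ( y * ( y + 3 ) ) * ( y * ( y + 3 ) ) ) <= 19

Answer: ( ( y * ( y + 3 ) ) * ( y * ( y + 3 ) ) ) <= 19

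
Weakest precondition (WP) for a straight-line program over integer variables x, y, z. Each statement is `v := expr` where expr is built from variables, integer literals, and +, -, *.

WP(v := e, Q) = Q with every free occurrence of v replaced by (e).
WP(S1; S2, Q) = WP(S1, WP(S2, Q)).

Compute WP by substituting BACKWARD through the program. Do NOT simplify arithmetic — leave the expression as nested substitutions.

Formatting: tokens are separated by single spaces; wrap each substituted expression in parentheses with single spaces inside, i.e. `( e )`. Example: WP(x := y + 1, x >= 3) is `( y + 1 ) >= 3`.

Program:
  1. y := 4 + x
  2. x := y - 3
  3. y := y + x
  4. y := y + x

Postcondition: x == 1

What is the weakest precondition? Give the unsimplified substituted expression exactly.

post: x == 1
stmt 4: y := y + x  -- replace 0 occurrence(s) of y with (y + x)
  => x == 1
stmt 3: y := y + x  -- replace 0 occurrence(s) of y with (y + x)
  => x == 1
stmt 2: x := y - 3  -- replace 1 occurrence(s) of x with (y - 3)
  => ( y - 3 ) == 1
stmt 1: y := 4 + x  -- replace 1 occurrence(s) of y with (4 + x)
  => ( ( 4 + x ) - 3 ) == 1

Answer: ( ( 4 + x ) - 3 ) == 1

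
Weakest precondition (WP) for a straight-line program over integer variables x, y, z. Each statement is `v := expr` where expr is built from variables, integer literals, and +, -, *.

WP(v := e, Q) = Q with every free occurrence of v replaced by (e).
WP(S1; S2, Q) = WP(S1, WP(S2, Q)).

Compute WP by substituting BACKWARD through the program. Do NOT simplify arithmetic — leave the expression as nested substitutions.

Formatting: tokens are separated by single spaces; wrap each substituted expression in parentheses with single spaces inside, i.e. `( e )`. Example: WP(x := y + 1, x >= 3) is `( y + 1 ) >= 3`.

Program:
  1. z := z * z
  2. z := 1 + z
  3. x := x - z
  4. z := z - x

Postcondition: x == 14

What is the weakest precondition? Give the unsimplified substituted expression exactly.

post: x == 14
stmt 4: z := z - x  -- replace 0 occurrence(s) of z with (z - x)
  => x == 14
stmt 3: x := x - z  -- replace 1 occurrence(s) of x with (x - z)
  => ( x - z ) == 14
stmt 2: z := 1 + z  -- replace 1 occurrence(s) of z with (1 + z)
  => ( x - ( 1 + z ) ) == 14
stmt 1: z := z * z  -- replace 1 occurrence(s) of z with (z * z)
  => ( x - ( 1 + ( z * z ) ) ) == 14

Answer: ( x - ( 1 + ( z * z ) ) ) == 14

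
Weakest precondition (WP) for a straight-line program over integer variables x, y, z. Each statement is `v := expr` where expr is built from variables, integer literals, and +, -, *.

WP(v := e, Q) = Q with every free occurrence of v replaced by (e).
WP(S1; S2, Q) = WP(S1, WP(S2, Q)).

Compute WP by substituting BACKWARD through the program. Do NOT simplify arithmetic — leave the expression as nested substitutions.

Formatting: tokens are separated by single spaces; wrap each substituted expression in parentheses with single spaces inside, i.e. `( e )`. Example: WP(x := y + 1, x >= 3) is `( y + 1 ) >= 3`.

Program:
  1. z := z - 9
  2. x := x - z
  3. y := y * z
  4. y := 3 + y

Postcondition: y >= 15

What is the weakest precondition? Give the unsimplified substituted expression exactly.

post: y >= 15
stmt 4: y := 3 + y  -- replace 1 occurrence(s) of y with (3 + y)
  => ( 3 + y ) >= 15
stmt 3: y := y * z  -- replace 1 occurrence(s) of y with (y * z)
  => ( 3 + ( y * z ) ) >= 15
stmt 2: x := x - z  -- replace 0 occurrence(s) of x with (x - z)
  => ( 3 + ( y * z ) ) >= 15
stmt 1: z := z - 9  -- replace 1 occurrence(s) of z with (z - 9)
  => ( 3 + ( y * ( z - 9 ) ) ) >= 15

Answer: ( 3 + ( y * ( z - 9 ) ) ) >= 15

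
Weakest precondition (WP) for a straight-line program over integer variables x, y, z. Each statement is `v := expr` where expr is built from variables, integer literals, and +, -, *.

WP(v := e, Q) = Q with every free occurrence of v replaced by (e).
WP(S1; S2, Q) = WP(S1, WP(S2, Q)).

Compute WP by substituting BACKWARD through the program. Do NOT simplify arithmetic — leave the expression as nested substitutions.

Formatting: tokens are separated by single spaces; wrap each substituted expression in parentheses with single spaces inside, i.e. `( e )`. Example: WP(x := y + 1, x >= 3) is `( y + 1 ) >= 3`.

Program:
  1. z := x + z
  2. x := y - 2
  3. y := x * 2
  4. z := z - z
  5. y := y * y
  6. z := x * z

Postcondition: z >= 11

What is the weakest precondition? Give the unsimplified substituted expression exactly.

post: z >= 11
stmt 6: z := x * z  -- replace 1 occurrence(s) of z with (x * z)
  => ( x * z ) >= 11
stmt 5: y := y * y  -- replace 0 occurrence(s) of y with (y * y)
  => ( x * z ) >= 11
stmt 4: z := z - z  -- replace 1 occurrence(s) of z with (z - z)
  => ( x * ( z - z ) ) >= 11
stmt 3: y := x * 2  -- replace 0 occurrence(s) of y with (x * 2)
  => ( x * ( z - z ) ) >= 11
stmt 2: x := y - 2  -- replace 1 occurrence(s) of x with (y - 2)
  => ( ( y - 2 ) * ( z - z ) ) >= 11
stmt 1: z := x + z  -- replace 2 occurrence(s) of z with (x + z)
  => ( ( y - 2 ) * ( ( x + z ) - ( x + z ) ) ) >= 11

Answer: ( ( y - 2 ) * ( ( x + z ) - ( x + z ) ) ) >= 11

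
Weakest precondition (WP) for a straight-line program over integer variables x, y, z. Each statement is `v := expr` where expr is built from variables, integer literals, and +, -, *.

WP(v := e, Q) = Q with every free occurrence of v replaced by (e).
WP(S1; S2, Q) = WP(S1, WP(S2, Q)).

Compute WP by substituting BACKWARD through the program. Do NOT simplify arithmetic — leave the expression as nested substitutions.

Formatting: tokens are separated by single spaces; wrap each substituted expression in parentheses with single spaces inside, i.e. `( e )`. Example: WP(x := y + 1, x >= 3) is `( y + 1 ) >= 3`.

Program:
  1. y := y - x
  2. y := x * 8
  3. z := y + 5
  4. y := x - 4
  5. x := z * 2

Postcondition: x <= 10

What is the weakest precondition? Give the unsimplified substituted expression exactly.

Answer: ( ( ( x * 8 ) + 5 ) * 2 ) <= 10

Derivation:
post: x <= 10
stmt 5: x := z * 2  -- replace 1 occurrence(s) of x with (z * 2)
  => ( z * 2 ) <= 10
stmt 4: y := x - 4  -- replace 0 occurrence(s) of y with (x - 4)
  => ( z * 2 ) <= 10
stmt 3: z := y + 5  -- replace 1 occurrence(s) of z with (y + 5)
  => ( ( y + 5 ) * 2 ) <= 10
stmt 2: y := x * 8  -- replace 1 occurrence(s) of y with (x * 8)
  => ( ( ( x * 8 ) + 5 ) * 2 ) <= 10
stmt 1: y := y - x  -- replace 0 occurrence(s) of y with (y - x)
  => ( ( ( x * 8 ) + 5 ) * 2 ) <= 10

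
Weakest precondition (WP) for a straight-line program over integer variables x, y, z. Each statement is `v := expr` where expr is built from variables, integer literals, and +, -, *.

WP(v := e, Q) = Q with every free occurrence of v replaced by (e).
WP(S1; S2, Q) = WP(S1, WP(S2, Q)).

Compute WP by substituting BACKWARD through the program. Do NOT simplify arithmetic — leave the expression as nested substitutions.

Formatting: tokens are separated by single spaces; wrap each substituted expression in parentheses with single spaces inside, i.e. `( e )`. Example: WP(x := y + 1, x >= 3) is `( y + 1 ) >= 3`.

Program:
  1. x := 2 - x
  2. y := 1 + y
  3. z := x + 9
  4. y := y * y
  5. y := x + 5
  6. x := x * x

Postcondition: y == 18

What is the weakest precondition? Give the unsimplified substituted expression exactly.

post: y == 18
stmt 6: x := x * x  -- replace 0 occurrence(s) of x with (x * x)
  => y == 18
stmt 5: y := x + 5  -- replace 1 occurrence(s) of y with (x + 5)
  => ( x + 5 ) == 18
stmt 4: y := y * y  -- replace 0 occurrence(s) of y with (y * y)
  => ( x + 5 ) == 18
stmt 3: z := x + 9  -- replace 0 occurrence(s) of z with (x + 9)
  => ( x + 5 ) == 18
stmt 2: y := 1 + y  -- replace 0 occurrence(s) of y with (1 + y)
  => ( x + 5 ) == 18
stmt 1: x := 2 - x  -- replace 1 occurrence(s) of x with (2 - x)
  => ( ( 2 - x ) + 5 ) == 18

Answer: ( ( 2 - x ) + 5 ) == 18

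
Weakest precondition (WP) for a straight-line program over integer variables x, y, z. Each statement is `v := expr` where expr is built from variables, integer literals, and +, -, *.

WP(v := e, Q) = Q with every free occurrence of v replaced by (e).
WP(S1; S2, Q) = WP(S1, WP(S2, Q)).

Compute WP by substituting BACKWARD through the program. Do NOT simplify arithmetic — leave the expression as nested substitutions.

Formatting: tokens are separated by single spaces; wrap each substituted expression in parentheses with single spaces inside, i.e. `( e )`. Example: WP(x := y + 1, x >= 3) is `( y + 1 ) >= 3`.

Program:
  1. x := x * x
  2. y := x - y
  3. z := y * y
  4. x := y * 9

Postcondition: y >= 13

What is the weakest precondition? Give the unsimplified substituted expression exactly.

post: y >= 13
stmt 4: x := y * 9  -- replace 0 occurrence(s) of x with (y * 9)
  => y >= 13
stmt 3: z := y * y  -- replace 0 occurrence(s) of z with (y * y)
  => y >= 13
stmt 2: y := x - y  -- replace 1 occurrence(s) of y with (x - y)
  => ( x - y ) >= 13
stmt 1: x := x * x  -- replace 1 occurrence(s) of x with (x * x)
  => ( ( x * x ) - y ) >= 13

Answer: ( ( x * x ) - y ) >= 13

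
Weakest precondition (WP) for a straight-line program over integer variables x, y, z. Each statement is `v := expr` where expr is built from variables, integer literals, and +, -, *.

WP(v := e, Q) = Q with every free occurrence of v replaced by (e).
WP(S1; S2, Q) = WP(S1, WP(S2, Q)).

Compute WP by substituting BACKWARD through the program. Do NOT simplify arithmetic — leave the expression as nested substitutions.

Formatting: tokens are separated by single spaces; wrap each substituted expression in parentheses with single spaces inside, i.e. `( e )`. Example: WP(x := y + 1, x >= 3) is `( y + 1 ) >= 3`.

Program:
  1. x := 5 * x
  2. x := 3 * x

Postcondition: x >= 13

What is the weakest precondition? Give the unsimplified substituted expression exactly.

post: x >= 13
stmt 2: x := 3 * x  -- replace 1 occurrence(s) of x with (3 * x)
  => ( 3 * x ) >= 13
stmt 1: x := 5 * x  -- replace 1 occurrence(s) of x with (5 * x)
  => ( 3 * ( 5 * x ) ) >= 13

Answer: ( 3 * ( 5 * x ) ) >= 13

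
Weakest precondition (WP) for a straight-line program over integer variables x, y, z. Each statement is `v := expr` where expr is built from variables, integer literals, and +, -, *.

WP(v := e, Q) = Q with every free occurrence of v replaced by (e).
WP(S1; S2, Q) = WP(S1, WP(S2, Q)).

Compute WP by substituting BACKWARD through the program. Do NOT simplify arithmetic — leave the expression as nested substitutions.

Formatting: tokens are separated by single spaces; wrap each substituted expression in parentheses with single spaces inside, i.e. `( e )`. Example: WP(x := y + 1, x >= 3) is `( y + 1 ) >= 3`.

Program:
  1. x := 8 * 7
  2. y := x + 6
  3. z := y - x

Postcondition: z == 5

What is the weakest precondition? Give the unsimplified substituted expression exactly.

post: z == 5
stmt 3: z := y - x  -- replace 1 occurrence(s) of z with (y - x)
  => ( y - x ) == 5
stmt 2: y := x + 6  -- replace 1 occurrence(s) of y with (x + 6)
  => ( ( x + 6 ) - x ) == 5
stmt 1: x := 8 * 7  -- replace 2 occurrence(s) of x with (8 * 7)
  => ( ( ( 8 * 7 ) + 6 ) - ( 8 * 7 ) ) == 5

Answer: ( ( ( 8 * 7 ) + 6 ) - ( 8 * 7 ) ) == 5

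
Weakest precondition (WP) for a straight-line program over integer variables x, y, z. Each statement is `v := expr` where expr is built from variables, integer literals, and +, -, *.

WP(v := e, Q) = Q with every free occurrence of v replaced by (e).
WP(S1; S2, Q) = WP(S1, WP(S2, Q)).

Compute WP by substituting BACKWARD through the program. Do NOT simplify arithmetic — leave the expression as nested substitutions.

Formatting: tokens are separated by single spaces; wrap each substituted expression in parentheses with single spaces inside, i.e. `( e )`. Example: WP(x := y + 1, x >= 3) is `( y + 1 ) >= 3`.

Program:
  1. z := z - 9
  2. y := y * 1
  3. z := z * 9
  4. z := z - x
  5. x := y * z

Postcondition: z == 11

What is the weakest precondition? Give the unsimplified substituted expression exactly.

Answer: ( ( ( z - 9 ) * 9 ) - x ) == 11

Derivation:
post: z == 11
stmt 5: x := y * z  -- replace 0 occurrence(s) of x with (y * z)
  => z == 11
stmt 4: z := z - x  -- replace 1 occurrence(s) of z with (z - x)
  => ( z - x ) == 11
stmt 3: z := z * 9  -- replace 1 occurrence(s) of z with (z * 9)
  => ( ( z * 9 ) - x ) == 11
stmt 2: y := y * 1  -- replace 0 occurrence(s) of y with (y * 1)
  => ( ( z * 9 ) - x ) == 11
stmt 1: z := z - 9  -- replace 1 occurrence(s) of z with (z - 9)
  => ( ( ( z - 9 ) * 9 ) - x ) == 11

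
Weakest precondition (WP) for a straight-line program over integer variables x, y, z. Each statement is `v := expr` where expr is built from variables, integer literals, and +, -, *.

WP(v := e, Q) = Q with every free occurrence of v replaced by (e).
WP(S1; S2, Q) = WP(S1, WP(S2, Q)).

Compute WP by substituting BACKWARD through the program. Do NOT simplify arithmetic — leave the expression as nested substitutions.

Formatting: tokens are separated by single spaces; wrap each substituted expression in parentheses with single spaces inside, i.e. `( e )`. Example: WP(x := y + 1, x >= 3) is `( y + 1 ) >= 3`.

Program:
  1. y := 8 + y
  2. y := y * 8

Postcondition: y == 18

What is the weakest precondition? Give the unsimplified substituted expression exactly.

post: y == 18
stmt 2: y := y * 8  -- replace 1 occurrence(s) of y with (y * 8)
  => ( y * 8 ) == 18
stmt 1: y := 8 + y  -- replace 1 occurrence(s) of y with (8 + y)
  => ( ( 8 + y ) * 8 ) == 18

Answer: ( ( 8 + y ) * 8 ) == 18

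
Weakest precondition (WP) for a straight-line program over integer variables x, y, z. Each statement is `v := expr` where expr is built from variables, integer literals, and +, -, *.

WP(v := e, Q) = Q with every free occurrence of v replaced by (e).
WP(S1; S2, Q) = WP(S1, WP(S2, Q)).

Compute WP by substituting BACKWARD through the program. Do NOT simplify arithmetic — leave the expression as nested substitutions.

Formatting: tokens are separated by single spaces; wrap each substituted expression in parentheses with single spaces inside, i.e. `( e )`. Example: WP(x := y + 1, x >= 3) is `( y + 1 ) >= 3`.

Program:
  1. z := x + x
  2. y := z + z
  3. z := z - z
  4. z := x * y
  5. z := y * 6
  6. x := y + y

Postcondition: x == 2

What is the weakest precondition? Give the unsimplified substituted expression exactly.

post: x == 2
stmt 6: x := y + y  -- replace 1 occurrence(s) of x with (y + y)
  => ( y + y ) == 2
stmt 5: z := y * 6  -- replace 0 occurrence(s) of z with (y * 6)
  => ( y + y ) == 2
stmt 4: z := x * y  -- replace 0 occurrence(s) of z with (x * y)
  => ( y + y ) == 2
stmt 3: z := z - z  -- replace 0 occurrence(s) of z with (z - z)
  => ( y + y ) == 2
stmt 2: y := z + z  -- replace 2 occurrence(s) of y with (z + z)
  => ( ( z + z ) + ( z + z ) ) == 2
stmt 1: z := x + x  -- replace 4 occurrence(s) of z with (x + x)
  => ( ( ( x + x ) + ( x + x ) ) + ( ( x + x ) + ( x + x ) ) ) == 2

Answer: ( ( ( x + x ) + ( x + x ) ) + ( ( x + x ) + ( x + x ) ) ) == 2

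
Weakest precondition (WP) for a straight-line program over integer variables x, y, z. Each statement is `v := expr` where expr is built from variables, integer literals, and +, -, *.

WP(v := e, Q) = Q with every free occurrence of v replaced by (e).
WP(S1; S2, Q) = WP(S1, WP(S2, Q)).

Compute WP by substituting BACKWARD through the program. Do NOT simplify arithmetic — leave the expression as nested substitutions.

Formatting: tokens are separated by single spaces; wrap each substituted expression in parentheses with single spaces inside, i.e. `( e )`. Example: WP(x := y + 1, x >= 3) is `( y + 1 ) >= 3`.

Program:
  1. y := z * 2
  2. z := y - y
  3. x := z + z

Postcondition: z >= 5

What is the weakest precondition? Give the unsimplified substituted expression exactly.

post: z >= 5
stmt 3: x := z + z  -- replace 0 occurrence(s) of x with (z + z)
  => z >= 5
stmt 2: z := y - y  -- replace 1 occurrence(s) of z with (y - y)
  => ( y - y ) >= 5
stmt 1: y := z * 2  -- replace 2 occurrence(s) of y with (z * 2)
  => ( ( z * 2 ) - ( z * 2 ) ) >= 5

Answer: ( ( z * 2 ) - ( z * 2 ) ) >= 5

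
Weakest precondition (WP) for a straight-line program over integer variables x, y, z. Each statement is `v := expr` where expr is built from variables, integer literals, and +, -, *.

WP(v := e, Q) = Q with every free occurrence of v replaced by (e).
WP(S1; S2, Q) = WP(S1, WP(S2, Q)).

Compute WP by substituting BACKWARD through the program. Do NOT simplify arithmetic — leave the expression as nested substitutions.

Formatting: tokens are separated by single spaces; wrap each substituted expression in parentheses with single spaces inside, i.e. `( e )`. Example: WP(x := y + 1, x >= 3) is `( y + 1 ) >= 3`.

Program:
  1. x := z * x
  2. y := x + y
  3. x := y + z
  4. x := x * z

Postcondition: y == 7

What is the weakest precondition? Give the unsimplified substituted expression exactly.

Answer: ( ( z * x ) + y ) == 7

Derivation:
post: y == 7
stmt 4: x := x * z  -- replace 0 occurrence(s) of x with (x * z)
  => y == 7
stmt 3: x := y + z  -- replace 0 occurrence(s) of x with (y + z)
  => y == 7
stmt 2: y := x + y  -- replace 1 occurrence(s) of y with (x + y)
  => ( x + y ) == 7
stmt 1: x := z * x  -- replace 1 occurrence(s) of x with (z * x)
  => ( ( z * x ) + y ) == 7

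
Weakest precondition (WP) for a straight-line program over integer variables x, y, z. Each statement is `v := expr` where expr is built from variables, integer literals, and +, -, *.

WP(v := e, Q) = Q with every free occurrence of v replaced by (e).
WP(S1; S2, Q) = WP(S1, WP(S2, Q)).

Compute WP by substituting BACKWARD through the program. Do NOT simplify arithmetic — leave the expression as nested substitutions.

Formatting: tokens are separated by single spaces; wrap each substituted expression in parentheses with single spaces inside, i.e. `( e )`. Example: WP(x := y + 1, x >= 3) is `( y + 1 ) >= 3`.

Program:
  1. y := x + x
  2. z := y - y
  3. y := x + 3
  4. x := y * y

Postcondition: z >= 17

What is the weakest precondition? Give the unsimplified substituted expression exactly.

post: z >= 17
stmt 4: x := y * y  -- replace 0 occurrence(s) of x with (y * y)
  => z >= 17
stmt 3: y := x + 3  -- replace 0 occurrence(s) of y with (x + 3)
  => z >= 17
stmt 2: z := y - y  -- replace 1 occurrence(s) of z with (y - y)
  => ( y - y ) >= 17
stmt 1: y := x + x  -- replace 2 occurrence(s) of y with (x + x)
  => ( ( x + x ) - ( x + x ) ) >= 17

Answer: ( ( x + x ) - ( x + x ) ) >= 17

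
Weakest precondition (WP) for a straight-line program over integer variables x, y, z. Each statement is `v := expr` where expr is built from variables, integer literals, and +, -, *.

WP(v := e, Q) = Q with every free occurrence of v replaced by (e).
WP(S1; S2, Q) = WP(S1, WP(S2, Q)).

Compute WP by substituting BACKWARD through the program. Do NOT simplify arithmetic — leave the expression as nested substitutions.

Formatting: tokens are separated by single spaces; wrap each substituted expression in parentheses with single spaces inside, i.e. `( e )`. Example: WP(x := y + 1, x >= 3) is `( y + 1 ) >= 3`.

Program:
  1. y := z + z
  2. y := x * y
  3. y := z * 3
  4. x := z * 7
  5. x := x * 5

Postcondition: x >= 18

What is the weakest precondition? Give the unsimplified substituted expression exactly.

post: x >= 18
stmt 5: x := x * 5  -- replace 1 occurrence(s) of x with (x * 5)
  => ( x * 5 ) >= 18
stmt 4: x := z * 7  -- replace 1 occurrence(s) of x with (z * 7)
  => ( ( z * 7 ) * 5 ) >= 18
stmt 3: y := z * 3  -- replace 0 occurrence(s) of y with (z * 3)
  => ( ( z * 7 ) * 5 ) >= 18
stmt 2: y := x * y  -- replace 0 occurrence(s) of y with (x * y)
  => ( ( z * 7 ) * 5 ) >= 18
stmt 1: y := z + z  -- replace 0 occurrence(s) of y with (z + z)
  => ( ( z * 7 ) * 5 ) >= 18

Answer: ( ( z * 7 ) * 5 ) >= 18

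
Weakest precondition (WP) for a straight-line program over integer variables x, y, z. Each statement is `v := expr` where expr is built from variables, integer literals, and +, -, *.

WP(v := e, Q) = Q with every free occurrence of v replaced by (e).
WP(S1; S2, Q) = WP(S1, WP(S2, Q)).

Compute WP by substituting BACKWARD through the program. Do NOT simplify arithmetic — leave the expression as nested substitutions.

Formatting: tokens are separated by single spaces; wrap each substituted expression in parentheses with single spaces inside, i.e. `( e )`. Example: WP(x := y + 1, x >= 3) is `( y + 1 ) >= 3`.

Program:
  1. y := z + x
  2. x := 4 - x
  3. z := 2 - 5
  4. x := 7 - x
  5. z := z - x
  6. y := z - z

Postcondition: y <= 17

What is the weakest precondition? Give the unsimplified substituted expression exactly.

Answer: ( ( ( 2 - 5 ) - ( 7 - ( 4 - x ) ) ) - ( ( 2 - 5 ) - ( 7 - ( 4 - x ) ) ) ) <= 17

Derivation:
post: y <= 17
stmt 6: y := z - z  -- replace 1 occurrence(s) of y with (z - z)
  => ( z - z ) <= 17
stmt 5: z := z - x  -- replace 2 occurrence(s) of z with (z - x)
  => ( ( z - x ) - ( z - x ) ) <= 17
stmt 4: x := 7 - x  -- replace 2 occurrence(s) of x with (7 - x)
  => ( ( z - ( 7 - x ) ) - ( z - ( 7 - x ) ) ) <= 17
stmt 3: z := 2 - 5  -- replace 2 occurrence(s) of z with (2 - 5)
  => ( ( ( 2 - 5 ) - ( 7 - x ) ) - ( ( 2 - 5 ) - ( 7 - x ) ) ) <= 17
stmt 2: x := 4 - x  -- replace 2 occurrence(s) of x with (4 - x)
  => ( ( ( 2 - 5 ) - ( 7 - ( 4 - x ) ) ) - ( ( 2 - 5 ) - ( 7 - ( 4 - x ) ) ) ) <= 17
stmt 1: y := z + x  -- replace 0 occurrence(s) of y with (z + x)
  => ( ( ( 2 - 5 ) - ( 7 - ( 4 - x ) ) ) - ( ( 2 - 5 ) - ( 7 - ( 4 - x ) ) ) ) <= 17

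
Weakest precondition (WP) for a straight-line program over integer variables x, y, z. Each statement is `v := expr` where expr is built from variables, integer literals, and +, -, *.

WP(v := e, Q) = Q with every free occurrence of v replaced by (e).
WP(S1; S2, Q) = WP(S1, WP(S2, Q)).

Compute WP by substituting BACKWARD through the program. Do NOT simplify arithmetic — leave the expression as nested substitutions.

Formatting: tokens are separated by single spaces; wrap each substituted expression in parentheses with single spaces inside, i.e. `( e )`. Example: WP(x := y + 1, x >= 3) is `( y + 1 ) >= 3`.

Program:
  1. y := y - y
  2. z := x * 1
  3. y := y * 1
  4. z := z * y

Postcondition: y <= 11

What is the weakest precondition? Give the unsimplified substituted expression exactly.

post: y <= 11
stmt 4: z := z * y  -- replace 0 occurrence(s) of z with (z * y)
  => y <= 11
stmt 3: y := y * 1  -- replace 1 occurrence(s) of y with (y * 1)
  => ( y * 1 ) <= 11
stmt 2: z := x * 1  -- replace 0 occurrence(s) of z with (x * 1)
  => ( y * 1 ) <= 11
stmt 1: y := y - y  -- replace 1 occurrence(s) of y with (y - y)
  => ( ( y - y ) * 1 ) <= 11

Answer: ( ( y - y ) * 1 ) <= 11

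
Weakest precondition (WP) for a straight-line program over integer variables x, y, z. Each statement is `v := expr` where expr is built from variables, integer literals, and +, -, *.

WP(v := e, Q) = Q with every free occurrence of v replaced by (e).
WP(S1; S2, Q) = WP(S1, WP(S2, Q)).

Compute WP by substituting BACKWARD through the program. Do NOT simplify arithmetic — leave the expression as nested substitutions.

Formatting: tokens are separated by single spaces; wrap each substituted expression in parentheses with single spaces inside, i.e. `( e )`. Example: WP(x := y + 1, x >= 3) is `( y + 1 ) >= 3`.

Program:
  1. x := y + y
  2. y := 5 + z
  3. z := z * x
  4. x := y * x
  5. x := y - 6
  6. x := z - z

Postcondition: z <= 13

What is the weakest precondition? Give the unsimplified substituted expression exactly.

post: z <= 13
stmt 6: x := z - z  -- replace 0 occurrence(s) of x with (z - z)
  => z <= 13
stmt 5: x := y - 6  -- replace 0 occurrence(s) of x with (y - 6)
  => z <= 13
stmt 4: x := y * x  -- replace 0 occurrence(s) of x with (y * x)
  => z <= 13
stmt 3: z := z * x  -- replace 1 occurrence(s) of z with (z * x)
  => ( z * x ) <= 13
stmt 2: y := 5 + z  -- replace 0 occurrence(s) of y with (5 + z)
  => ( z * x ) <= 13
stmt 1: x := y + y  -- replace 1 occurrence(s) of x with (y + y)
  => ( z * ( y + y ) ) <= 13

Answer: ( z * ( y + y ) ) <= 13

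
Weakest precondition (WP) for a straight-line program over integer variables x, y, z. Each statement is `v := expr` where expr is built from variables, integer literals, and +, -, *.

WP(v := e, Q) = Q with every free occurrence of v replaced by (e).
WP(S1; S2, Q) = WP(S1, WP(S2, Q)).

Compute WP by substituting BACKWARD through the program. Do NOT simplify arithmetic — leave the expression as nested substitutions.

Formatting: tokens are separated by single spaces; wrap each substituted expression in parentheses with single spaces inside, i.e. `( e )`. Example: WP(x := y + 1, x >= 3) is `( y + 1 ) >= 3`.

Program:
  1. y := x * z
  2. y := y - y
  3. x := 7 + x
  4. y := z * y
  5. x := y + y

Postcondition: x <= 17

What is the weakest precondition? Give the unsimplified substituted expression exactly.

post: x <= 17
stmt 5: x := y + y  -- replace 1 occurrence(s) of x with (y + y)
  => ( y + y ) <= 17
stmt 4: y := z * y  -- replace 2 occurrence(s) of y with (z * y)
  => ( ( z * y ) + ( z * y ) ) <= 17
stmt 3: x := 7 + x  -- replace 0 occurrence(s) of x with (7 + x)
  => ( ( z * y ) + ( z * y ) ) <= 17
stmt 2: y := y - y  -- replace 2 occurrence(s) of y with (y - y)
  => ( ( z * ( y - y ) ) + ( z * ( y - y ) ) ) <= 17
stmt 1: y := x * z  -- replace 4 occurrence(s) of y with (x * z)
  => ( ( z * ( ( x * z ) - ( x * z ) ) ) + ( z * ( ( x * z ) - ( x * z ) ) ) ) <= 17

Answer: ( ( z * ( ( x * z ) - ( x * z ) ) ) + ( z * ( ( x * z ) - ( x * z ) ) ) ) <= 17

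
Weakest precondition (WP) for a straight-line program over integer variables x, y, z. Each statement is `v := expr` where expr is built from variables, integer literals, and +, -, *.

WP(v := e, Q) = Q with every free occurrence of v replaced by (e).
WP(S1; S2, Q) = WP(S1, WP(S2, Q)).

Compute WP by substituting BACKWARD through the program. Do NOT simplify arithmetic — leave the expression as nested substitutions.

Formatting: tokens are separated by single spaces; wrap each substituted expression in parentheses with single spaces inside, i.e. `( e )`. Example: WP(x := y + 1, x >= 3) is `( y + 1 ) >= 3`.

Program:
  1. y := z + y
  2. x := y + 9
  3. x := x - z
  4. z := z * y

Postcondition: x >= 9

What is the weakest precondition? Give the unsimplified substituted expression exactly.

post: x >= 9
stmt 4: z := z * y  -- replace 0 occurrence(s) of z with (z * y)
  => x >= 9
stmt 3: x := x - z  -- replace 1 occurrence(s) of x with (x - z)
  => ( x - z ) >= 9
stmt 2: x := y + 9  -- replace 1 occurrence(s) of x with (y + 9)
  => ( ( y + 9 ) - z ) >= 9
stmt 1: y := z + y  -- replace 1 occurrence(s) of y with (z + y)
  => ( ( ( z + y ) + 9 ) - z ) >= 9

Answer: ( ( ( z + y ) + 9 ) - z ) >= 9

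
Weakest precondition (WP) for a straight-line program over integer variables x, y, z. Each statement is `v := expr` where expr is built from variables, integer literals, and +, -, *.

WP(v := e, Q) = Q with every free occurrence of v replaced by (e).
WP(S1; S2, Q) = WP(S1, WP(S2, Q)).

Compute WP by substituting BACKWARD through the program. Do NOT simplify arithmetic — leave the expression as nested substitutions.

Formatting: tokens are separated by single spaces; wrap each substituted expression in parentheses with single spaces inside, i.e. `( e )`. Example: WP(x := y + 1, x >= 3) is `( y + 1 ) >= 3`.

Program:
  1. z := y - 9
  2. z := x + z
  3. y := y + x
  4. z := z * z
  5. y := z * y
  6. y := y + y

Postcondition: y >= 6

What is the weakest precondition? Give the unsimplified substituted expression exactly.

post: y >= 6
stmt 6: y := y + y  -- replace 1 occurrence(s) of y with (y + y)
  => ( y + y ) >= 6
stmt 5: y := z * y  -- replace 2 occurrence(s) of y with (z * y)
  => ( ( z * y ) + ( z * y ) ) >= 6
stmt 4: z := z * z  -- replace 2 occurrence(s) of z with (z * z)
  => ( ( ( z * z ) * y ) + ( ( z * z ) * y ) ) >= 6
stmt 3: y := y + x  -- replace 2 occurrence(s) of y with (y + x)
  => ( ( ( z * z ) * ( y + x ) ) + ( ( z * z ) * ( y + x ) ) ) >= 6
stmt 2: z := x + z  -- replace 4 occurrence(s) of z with (x + z)
  => ( ( ( ( x + z ) * ( x + z ) ) * ( y + x ) ) + ( ( ( x + z ) * ( x + z ) ) * ( y + x ) ) ) >= 6
stmt 1: z := y - 9  -- replace 4 occurrence(s) of z with (y - 9)
  => ( ( ( ( x + ( y - 9 ) ) * ( x + ( y - 9 ) ) ) * ( y + x ) ) + ( ( ( x + ( y - 9 ) ) * ( x + ( y - 9 ) ) ) * ( y + x ) ) ) >= 6

Answer: ( ( ( ( x + ( y - 9 ) ) * ( x + ( y - 9 ) ) ) * ( y + x ) ) + ( ( ( x + ( y - 9 ) ) * ( x + ( y - 9 ) ) ) * ( y + x ) ) ) >= 6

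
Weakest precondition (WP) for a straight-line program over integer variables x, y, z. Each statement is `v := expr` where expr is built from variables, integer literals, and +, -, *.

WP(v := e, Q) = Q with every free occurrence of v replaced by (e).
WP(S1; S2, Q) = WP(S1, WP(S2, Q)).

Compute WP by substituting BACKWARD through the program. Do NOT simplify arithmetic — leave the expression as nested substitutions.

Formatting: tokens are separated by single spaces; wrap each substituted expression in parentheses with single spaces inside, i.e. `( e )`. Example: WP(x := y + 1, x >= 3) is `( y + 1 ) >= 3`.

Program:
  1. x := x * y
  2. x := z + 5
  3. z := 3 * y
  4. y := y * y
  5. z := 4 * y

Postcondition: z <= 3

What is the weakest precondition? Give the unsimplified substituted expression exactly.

Answer: ( 4 * ( y * y ) ) <= 3

Derivation:
post: z <= 3
stmt 5: z := 4 * y  -- replace 1 occurrence(s) of z with (4 * y)
  => ( 4 * y ) <= 3
stmt 4: y := y * y  -- replace 1 occurrence(s) of y with (y * y)
  => ( 4 * ( y * y ) ) <= 3
stmt 3: z := 3 * y  -- replace 0 occurrence(s) of z with (3 * y)
  => ( 4 * ( y * y ) ) <= 3
stmt 2: x := z + 5  -- replace 0 occurrence(s) of x with (z + 5)
  => ( 4 * ( y * y ) ) <= 3
stmt 1: x := x * y  -- replace 0 occurrence(s) of x with (x * y)
  => ( 4 * ( y * y ) ) <= 3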